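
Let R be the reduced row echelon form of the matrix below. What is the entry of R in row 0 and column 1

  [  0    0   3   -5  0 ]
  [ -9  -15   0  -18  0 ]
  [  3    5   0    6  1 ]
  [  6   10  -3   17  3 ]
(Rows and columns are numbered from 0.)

ρ1 ↔ ρ2
  [ -9  -15   0  -18  0 ]
  [  0    0   3   -5  0 ]
  [  3    5   0    6  1 ]
  [  6   10  -3   17  3 ]
ρ1 -> -1/9·ρ1
  [ 1  5/3   0   2  0 ]
  [ 0    0   3  -5  0 ]
  [ 3    5   0   6  1 ]
  [ 6   10  -3  17  3 ]
ρ3 -> ρ3 − 3·ρ1
  [ 1  5/3   0   2  0 ]
  [ 0    0   3  -5  0 ]
  [ 0    0   0   0  1 ]
  [ 6   10  -3  17  3 ]
ρ4 -> ρ4 − 6·ρ1
  [ 1  5/3   0   2  0 ]
  [ 0    0   3  -5  0 ]
  [ 0    0   0   0  1 ]
  [ 0    0  -3   5  3 ]
ρ2 -> 1/3·ρ2
  [ 1  5/3   0     2  0 ]
  [ 0    0   1  -5/3  0 ]
  [ 0    0   0     0  1 ]
  [ 0    0  -3     5  3 ]
ρ4 -> ρ4 + 3·ρ2
  [ 1  5/3  0     2  0 ]
  [ 0    0  1  -5/3  0 ]
  [ 0    0  0     0  1 ]
  [ 0    0  0     0  3 ]
ρ4 -> ρ4 − 3·ρ3
  [ 1  5/3  0     2  0 ]
  [ 0    0  1  -5/3  0 ]
  [ 0    0  0     0  1 ]
  [ 0    0  0     0  0 ]

5/3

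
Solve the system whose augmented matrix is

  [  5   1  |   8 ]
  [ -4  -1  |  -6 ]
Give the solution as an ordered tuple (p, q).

r1 ← 1/5·r1
  [  1  1/5  |  8/5 ]
  [ -4   -1  |   -6 ]
r2 ← r2 + 4·r1
  [ 1   1/5  |  8/5 ]
  [ 0  -1/5  |  2/5 ]
r2 ← -5·r2
  [ 1  1/5  |  8/5 ]
  [ 0    1  |   -2 ]
r1 ← r1 − 1/5·r2
  [ 1  0  |   2 ]
  [ 0  1  |  -2 ]
Reading off the last column: p = 2, q = -2.

(2, -2)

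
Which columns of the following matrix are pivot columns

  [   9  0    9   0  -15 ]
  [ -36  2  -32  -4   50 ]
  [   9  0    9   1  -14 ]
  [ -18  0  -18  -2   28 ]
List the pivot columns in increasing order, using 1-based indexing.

Multiply R1 by 1/9.
  [   1  0    1   0  -5/3 ]
  [ -36  2  -32  -4    50 ]
  [   9  0    9   1   -14 ]
  [ -18  0  -18  -2    28 ]
Add 36 times R1 to R2.
  [   1  0    1   0  -5/3 ]
  [   0  2    4  -4   -10 ]
  [   9  0    9   1   -14 ]
  [ -18  0  -18  -2    28 ]
Subtract 9 times R1 from R3.
  [   1  0    1   0  -5/3 ]
  [   0  2    4  -4   -10 ]
  [   0  0    0   1     1 ]
  [ -18  0  -18  -2    28 ]
Add 18 times R1 to R4.
  [ 1  0  1   0  -5/3 ]
  [ 0  2  4  -4   -10 ]
  [ 0  0  0   1     1 ]
  [ 0  0  0  -2    -2 ]
Multiply R2 by 1/2.
  [ 1  0  1   0  -5/3 ]
  [ 0  1  2  -2    -5 ]
  [ 0  0  0   1     1 ]
  [ 0  0  0  -2    -2 ]
Add 2 times R3 to R4.
  [ 1  0  1   0  -5/3 ]
  [ 0  1  2  -2    -5 ]
  [ 0  0  0   1     1 ]
  [ 0  0  0   0     0 ]
Add 2 times R3 to R2.
  [ 1  0  1  0  -5/3 ]
  [ 0  1  2  0    -3 ]
  [ 0  0  0  1     1 ]
  [ 0  0  0  0     0 ]
Pivot columns are the columns containing a leading 1.

1, 2, 4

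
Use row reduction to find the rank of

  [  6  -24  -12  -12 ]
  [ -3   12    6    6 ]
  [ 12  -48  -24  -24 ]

r1 → 1/6·r1
  [  1   -4   -2   -2 ]
  [ -3   12    6    6 ]
  [ 12  -48  -24  -24 ]
r2 → r2 + 3·r1
  [  1   -4   -2   -2 ]
  [  0    0    0    0 ]
  [ 12  -48  -24  -24 ]
r3 → r3 − 12·r1
  [ 1  -4  -2  -2 ]
  [ 0   0   0   0 ]
  [ 0   0   0   0 ]
The reduced form has 1 nonzero row.

rank = 1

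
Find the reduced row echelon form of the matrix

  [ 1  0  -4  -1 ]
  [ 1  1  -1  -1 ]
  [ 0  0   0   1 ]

[[1, 0, -4, 0], [0, 1, 3, 0], [0, 0, 0, 1]]

r2 → r2 − r1
  [ 1  0  -4  -1 ]
  [ 0  1   3   0 ]
  [ 0  0   0   1 ]
r1 → r1 + r3
  [ 1  0  -4  0 ]
  [ 0  1   3  0 ]
  [ 0  0   0  1 ]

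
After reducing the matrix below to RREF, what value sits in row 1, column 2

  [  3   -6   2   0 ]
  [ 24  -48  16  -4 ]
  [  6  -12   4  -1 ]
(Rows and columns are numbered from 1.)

-2

Multiply R1 by 1/3.
  [  1   -2  2/3   0 ]
  [ 24  -48   16  -4 ]
  [  6  -12    4  -1 ]
Subtract 24 times R1 from R2.
  [ 1   -2  2/3   0 ]
  [ 0    0    0  -4 ]
  [ 6  -12    4  -1 ]
Subtract 6 times R1 from R3.
  [ 1  -2  2/3   0 ]
  [ 0   0    0  -4 ]
  [ 0   0    0  -1 ]
Multiply R2 by -1/4.
  [ 1  -2  2/3   0 ]
  [ 0   0    0   1 ]
  [ 0   0    0  -1 ]
Add R2 to R3.
  [ 1  -2  2/3  0 ]
  [ 0   0    0  1 ]
  [ 0   0    0  0 ]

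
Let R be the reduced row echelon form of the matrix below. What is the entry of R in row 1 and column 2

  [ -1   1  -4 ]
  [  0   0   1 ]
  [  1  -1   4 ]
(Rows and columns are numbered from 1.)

r1 ← -1·r1
  [ 1  -1  4 ]
  [ 0   0  1 ]
  [ 1  -1  4 ]
r3 ← r3 − r1
  [ 1  -1  4 ]
  [ 0   0  1 ]
  [ 0   0  0 ]
r1 ← r1 − 4·r2
  [ 1  -1  0 ]
  [ 0   0  1 ]
  [ 0   0  0 ]

-1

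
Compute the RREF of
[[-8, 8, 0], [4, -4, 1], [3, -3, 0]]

ρ1 → -1/8·ρ1
  [ 1  -1  0 ]
  [ 4  -4  1 ]
  [ 3  -3  0 ]
ρ2 → ρ2 − 4·ρ1
  [ 1  -1  0 ]
  [ 0   0  1 ]
  [ 3  -3  0 ]
ρ3 → ρ3 − 3·ρ1
  [ 1  -1  0 ]
  [ 0   0  1 ]
  [ 0   0  0 ]

[[1, -1, 0], [0, 0, 1], [0, 0, 0]]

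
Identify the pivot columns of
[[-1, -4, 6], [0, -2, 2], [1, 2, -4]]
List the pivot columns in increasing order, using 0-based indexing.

R1 -> -1·R1
  [ 1   4  -6 ]
  [ 0  -2   2 ]
  [ 1   2  -4 ]
R3 -> R3 − R1
  [ 1   4  -6 ]
  [ 0  -2   2 ]
  [ 0  -2   2 ]
R2 -> -1/2·R2
  [ 1   4  -6 ]
  [ 0   1  -1 ]
  [ 0  -2   2 ]
R3 -> R3 + 2·R2
  [ 1  4  -6 ]
  [ 0  1  -1 ]
  [ 0  0   0 ]
R1 -> R1 − 4·R2
  [ 1  0  -2 ]
  [ 0  1  -1 ]
  [ 0  0   0 ]
Pivot columns are the columns containing a leading 1.

0, 1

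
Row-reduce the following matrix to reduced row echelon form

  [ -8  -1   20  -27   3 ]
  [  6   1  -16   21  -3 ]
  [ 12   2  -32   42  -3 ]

[[1, 0, -2, 3, 0], [0, 1, -4, 3, 0], [0, 0, 0, 0, 1]]

ρ1 -> -1/8·ρ1
  [  1  1/8  -5/2  27/8  -3/8 ]
  [  6    1   -16    21    -3 ]
  [ 12    2   -32    42    -3 ]
ρ2 -> ρ2 − 6·ρ1
  [  1  1/8  -5/2  27/8  -3/8 ]
  [  0  1/4    -1   3/4  -3/4 ]
  [ 12    2   -32    42    -3 ]
ρ3 -> ρ3 − 12·ρ1
  [ 1  1/8  -5/2  27/8  -3/8 ]
  [ 0  1/4    -1   3/4  -3/4 ]
  [ 0  1/2    -2   3/2   3/2 ]
ρ2 -> 4·ρ2
  [ 1  1/8  -5/2  27/8  -3/8 ]
  [ 0    1    -4     3    -3 ]
  [ 0  1/2    -2   3/2   3/2 ]
ρ3 -> ρ3 − 1/2·ρ2
  [ 1  1/8  -5/2  27/8  -3/8 ]
  [ 0    1    -4     3    -3 ]
  [ 0    0     0     0     3 ]
ρ3 -> 1/3·ρ3
  [ 1  1/8  -5/2  27/8  -3/8 ]
  [ 0    1    -4     3    -3 ]
  [ 0    0     0     0     1 ]
ρ2 -> ρ2 + 3·ρ3
  [ 1  1/8  -5/2  27/8  -3/8 ]
  [ 0    1    -4     3     0 ]
  [ 0    0     0     0     1 ]
ρ1 -> ρ1 + 3/8·ρ3
  [ 1  1/8  -5/2  27/8  0 ]
  [ 0    1    -4     3  0 ]
  [ 0    0     0     0  1 ]
ρ1 -> ρ1 − 1/8·ρ2
  [ 1  0  -2  3  0 ]
  [ 0  1  -4  3  0 ]
  [ 0  0   0  0  1 ]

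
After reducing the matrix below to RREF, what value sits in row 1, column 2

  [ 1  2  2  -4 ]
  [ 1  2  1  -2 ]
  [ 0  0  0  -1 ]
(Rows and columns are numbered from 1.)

2

Subtract R1 from R2.
Multiply R2 by -1.
Multiply R3 by -1.
Add 2 times R3 to R2.
Add 4 times R3 to R1.
Subtract 2 times R2 from R1.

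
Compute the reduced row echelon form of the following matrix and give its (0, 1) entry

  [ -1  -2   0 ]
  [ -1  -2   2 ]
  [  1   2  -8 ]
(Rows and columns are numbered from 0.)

R1 ← -1·R1
  [  1   2   0 ]
  [ -1  -2   2 ]
  [  1   2  -8 ]
R2 ← R2 + R1
  [ 1  2   0 ]
  [ 0  0   2 ]
  [ 1  2  -8 ]
R3 ← R3 − R1
  [ 1  2   0 ]
  [ 0  0   2 ]
  [ 0  0  -8 ]
R2 ← 1/2·R2
  [ 1  2   0 ]
  [ 0  0   1 ]
  [ 0  0  -8 ]
R3 ← R3 + 8·R2
  [ 1  2  0 ]
  [ 0  0  1 ]
  [ 0  0  0 ]

2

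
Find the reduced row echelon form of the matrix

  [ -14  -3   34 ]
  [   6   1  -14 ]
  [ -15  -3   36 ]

Multiply r1 by -1/14.
  [   1  3/14  -17/7 ]
  [   6     1    -14 ]
  [ -15    -3     36 ]
Subtract 6 times r1 from r2.
  [   1  3/14  -17/7 ]
  [   0  -2/7    4/7 ]
  [ -15    -3     36 ]
Add 15 times r1 to r3.
  [ 1  3/14  -17/7 ]
  [ 0  -2/7    4/7 ]
  [ 0  3/14   -3/7 ]
Multiply r2 by -7/2.
  [ 1  3/14  -17/7 ]
  [ 0     1     -2 ]
  [ 0  3/14   -3/7 ]
Subtract 3/14 times r2 from r3.
  [ 1  3/14  -17/7 ]
  [ 0     1     -2 ]
  [ 0     0      0 ]
Subtract 3/14 times r2 from r1.
  [ 1  0  -2 ]
  [ 0  1  -2 ]
  [ 0  0   0 ]

[[1, 0, -2], [0, 1, -2], [0, 0, 0]]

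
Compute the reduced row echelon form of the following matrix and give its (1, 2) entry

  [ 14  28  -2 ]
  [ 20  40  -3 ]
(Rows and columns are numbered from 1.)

2

R1 := 1/14·R1
R2 := R2 − 20·R1
R2 := -7·R2
R1 := R1 + 1/7·R2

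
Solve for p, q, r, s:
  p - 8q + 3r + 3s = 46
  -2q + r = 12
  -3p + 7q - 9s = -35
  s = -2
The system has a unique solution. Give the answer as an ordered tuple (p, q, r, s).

(6, -5, 2, -2)

Form the augmented matrix and row-reduce:
  [  1  -8  3   3  |   46 ]
  [  0  -2  1   0  |   12 ]
  [ -3   7  0  -9  |  -35 ]
  [  0   0  0   1  |   -2 ]
R3 → R3 + 3·R1
  [ 1   -8  3  3  |   46 ]
  [ 0   -2  1  0  |   12 ]
  [ 0  -17  9  0  |  103 ]
  [ 0    0  0  1  |   -2 ]
R2 → -1/2·R2
  [ 1   -8     3  3  |   46 ]
  [ 0    1  -1/2  0  |   -6 ]
  [ 0  -17     9  0  |  103 ]
  [ 0    0     0  1  |   -2 ]
R3 → R3 + 17·R2
  [ 1  -8     3  3  |  46 ]
  [ 0   1  -1/2  0  |  -6 ]
  [ 0   0   1/2  0  |   1 ]
  [ 0   0     0  1  |  -2 ]
R3 → 2·R3
  [ 1  -8     3  3  |  46 ]
  [ 0   1  -1/2  0  |  -6 ]
  [ 0   0     1  0  |   2 ]
  [ 0   0     0  1  |  -2 ]
R1 → R1 − 3·R4
  [ 1  -8     3  0  |  52 ]
  [ 0   1  -1/2  0  |  -6 ]
  [ 0   0     1  0  |   2 ]
  [ 0   0     0  1  |  -2 ]
R2 → R2 + 1/2·R3
  [ 1  -8  3  0  |  52 ]
  [ 0   1  0  0  |  -5 ]
  [ 0   0  1  0  |   2 ]
  [ 0   0  0  1  |  -2 ]
R1 → R1 − 3·R3
  [ 1  -8  0  0  |  46 ]
  [ 0   1  0  0  |  -5 ]
  [ 0   0  1  0  |   2 ]
  [ 0   0  0  1  |  -2 ]
R1 → R1 + 8·R2
  [ 1  0  0  0  |   6 ]
  [ 0  1  0  0  |  -5 ]
  [ 0  0  1  0  |   2 ]
  [ 0  0  0  1  |  -2 ]
Reading off the last column: p = 6, q = -5, r = 2, s = -2.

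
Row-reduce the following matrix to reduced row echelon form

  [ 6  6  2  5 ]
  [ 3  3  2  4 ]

R1 ← 1/6·R1
  [ 1  1  1/3  5/6 ]
  [ 3  3    2    4 ]
R2 ← R2 − 3·R1
  [ 1  1  1/3  5/6 ]
  [ 0  0    1  3/2 ]
R1 ← R1 − 1/3·R2
  [ 1  1  0  1/3 ]
  [ 0  0  1  3/2 ]

[[1, 1, 0, 1/3], [0, 0, 1, 3/2]]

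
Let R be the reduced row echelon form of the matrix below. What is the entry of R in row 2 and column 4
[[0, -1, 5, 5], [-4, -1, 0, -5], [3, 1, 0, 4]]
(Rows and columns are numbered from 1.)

R1 <-> R2
R1 -> -1/4·R1
R3 -> R3 − 3·R1
R2 -> -1·R2
R3 -> R3 − 1/4·R2
R3 -> 4/5·R3
R2 -> R2 + 5·R3
R1 -> R1 − 1/4·R2

1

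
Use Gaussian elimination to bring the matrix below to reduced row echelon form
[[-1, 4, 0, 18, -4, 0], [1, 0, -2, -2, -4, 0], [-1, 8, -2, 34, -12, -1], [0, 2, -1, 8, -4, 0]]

R1 -> -1·R1
  [  1  -4   0  -18    4   0 ]
  [  1   0  -2   -2   -4   0 ]
  [ -1   8  -2   34  -12  -1 ]
  [  0   2  -1    8   -4   0 ]
R2 -> R2 − R1
  [  1  -4   0  -18    4   0 ]
  [  0   4  -2   16   -8   0 ]
  [ -1   8  -2   34  -12  -1 ]
  [  0   2  -1    8   -4   0 ]
R3 -> R3 + R1
  [ 1  -4   0  -18   4   0 ]
  [ 0   4  -2   16  -8   0 ]
  [ 0   4  -2   16  -8  -1 ]
  [ 0   2  -1    8  -4   0 ]
R2 -> 1/4·R2
  [ 1  -4     0  -18   4   0 ]
  [ 0   1  -1/2    4  -2   0 ]
  [ 0   4    -2   16  -8  -1 ]
  [ 0   2    -1    8  -4   0 ]
R3 -> R3 − 4·R2
  [ 1  -4     0  -18   4   0 ]
  [ 0   1  -1/2    4  -2   0 ]
  [ 0   0     0    0   0  -1 ]
  [ 0   2    -1    8  -4   0 ]
R4 -> R4 − 2·R2
  [ 1  -4     0  -18   4   0 ]
  [ 0   1  -1/2    4  -2   0 ]
  [ 0   0     0    0   0  -1 ]
  [ 0   0     0    0   0   0 ]
R3 -> -1·R3
  [ 1  -4     0  -18   4  0 ]
  [ 0   1  -1/2    4  -2  0 ]
  [ 0   0     0    0   0  1 ]
  [ 0   0     0    0   0  0 ]
R1 -> R1 + 4·R2
  [ 1  0    -2  -2  -4  0 ]
  [ 0  1  -1/2   4  -2  0 ]
  [ 0  0     0   0   0  1 ]
  [ 0  0     0   0   0  0 ]

[[1, 0, -2, -2, -4, 0], [0, 1, -1/2, 4, -2, 0], [0, 0, 0, 0, 0, 1], [0, 0, 0, 0, 0, 0]]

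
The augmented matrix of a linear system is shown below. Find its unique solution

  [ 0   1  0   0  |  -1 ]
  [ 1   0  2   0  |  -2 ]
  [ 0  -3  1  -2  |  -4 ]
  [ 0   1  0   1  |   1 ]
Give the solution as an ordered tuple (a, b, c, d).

(4, -1, -3, 2)

Swap R1 and R2.
  [ 1   0  2   0  |  -2 ]
  [ 0   1  0   0  |  -1 ]
  [ 0  -3  1  -2  |  -4 ]
  [ 0   1  0   1  |   1 ]
Add 3 times R2 to R3.
  [ 1  0  2   0  |  -2 ]
  [ 0  1  0   0  |  -1 ]
  [ 0  0  1  -2  |  -7 ]
  [ 0  1  0   1  |   1 ]
Subtract R2 from R4.
  [ 1  0  2   0  |  -2 ]
  [ 0  1  0   0  |  -1 ]
  [ 0  0  1  -2  |  -7 ]
  [ 0  0  0   1  |   2 ]
Add 2 times R4 to R3.
  [ 1  0  2  0  |  -2 ]
  [ 0  1  0  0  |  -1 ]
  [ 0  0  1  0  |  -3 ]
  [ 0  0  0  1  |   2 ]
Subtract 2 times R3 from R1.
  [ 1  0  0  0  |   4 ]
  [ 0  1  0  0  |  -1 ]
  [ 0  0  1  0  |  -3 ]
  [ 0  0  0  1  |   2 ]
Reading off the last column: a = 4, b = -1, c = -3, d = 2.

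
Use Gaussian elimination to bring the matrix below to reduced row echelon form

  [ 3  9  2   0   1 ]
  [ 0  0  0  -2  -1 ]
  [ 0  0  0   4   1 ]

[[1, 3, 2/3, 0, 0], [0, 0, 0, 1, 0], [0, 0, 0, 0, 1]]

r1 -> 1/3·r1
  [ 1  3  2/3   0  1/3 ]
  [ 0  0    0  -2   -1 ]
  [ 0  0    0   4    1 ]
r2 -> -1/2·r2
  [ 1  3  2/3  0  1/3 ]
  [ 0  0    0  1  1/2 ]
  [ 0  0    0  4    1 ]
r3 -> r3 − 4·r2
  [ 1  3  2/3  0  1/3 ]
  [ 0  0    0  1  1/2 ]
  [ 0  0    0  0   -1 ]
r3 -> -1·r3
  [ 1  3  2/3  0  1/3 ]
  [ 0  0    0  1  1/2 ]
  [ 0  0    0  0    1 ]
r2 -> r2 − 1/2·r3
  [ 1  3  2/3  0  1/3 ]
  [ 0  0    0  1    0 ]
  [ 0  0    0  0    1 ]
r1 -> r1 − 1/3·r3
  [ 1  3  2/3  0  0 ]
  [ 0  0    0  1  0 ]
  [ 0  0    0  0  1 ]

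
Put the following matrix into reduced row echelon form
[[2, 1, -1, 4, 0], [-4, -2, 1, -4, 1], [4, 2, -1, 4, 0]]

ρ1 ← 1/2·ρ1
ρ2 ← ρ2 + 4·ρ1
ρ3 ← ρ3 − 4·ρ1
ρ2 ← -1·ρ2
ρ3 ← ρ3 − ρ2
ρ2 ← ρ2 + ρ3
ρ1 ← ρ1 + 1/2·ρ2

[[1, 1/2, 0, 0, 0], [0, 0, 1, -4, 0], [0, 0, 0, 0, 1]]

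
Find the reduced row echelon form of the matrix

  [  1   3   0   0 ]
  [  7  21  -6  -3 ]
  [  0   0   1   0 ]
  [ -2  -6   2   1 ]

[[1, 3, 0, 0], [0, 0, 1, 0], [0, 0, 0, 1], [0, 0, 0, 0]]

ρ2 ← ρ2 − 7·ρ1
  [  1   3   0   0 ]
  [  0   0  -6  -3 ]
  [  0   0   1   0 ]
  [ -2  -6   2   1 ]
ρ4 ← ρ4 + 2·ρ1
  [ 1  3   0   0 ]
  [ 0  0  -6  -3 ]
  [ 0  0   1   0 ]
  [ 0  0   2   1 ]
ρ2 ← -1/6·ρ2
  [ 1  3  0    0 ]
  [ 0  0  1  1/2 ]
  [ 0  0  1    0 ]
  [ 0  0  2    1 ]
ρ3 ← ρ3 − ρ2
  [ 1  3  0     0 ]
  [ 0  0  1   1/2 ]
  [ 0  0  0  -1/2 ]
  [ 0  0  2     1 ]
ρ4 ← ρ4 − 2·ρ2
  [ 1  3  0     0 ]
  [ 0  0  1   1/2 ]
  [ 0  0  0  -1/2 ]
  [ 0  0  0     0 ]
ρ3 ← -2·ρ3
  [ 1  3  0    0 ]
  [ 0  0  1  1/2 ]
  [ 0  0  0    1 ]
  [ 0  0  0    0 ]
ρ2 ← ρ2 − 1/2·ρ3
  [ 1  3  0  0 ]
  [ 0  0  1  0 ]
  [ 0  0  0  1 ]
  [ 0  0  0  0 ]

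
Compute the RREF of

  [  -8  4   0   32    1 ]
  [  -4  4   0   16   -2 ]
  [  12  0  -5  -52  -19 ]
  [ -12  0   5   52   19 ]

[[1, 0, 0, -4, -3/4], [0, 1, 0, 0, -5/4], [0, 0, 1, 4/5, 2], [0, 0, 0, 0, 0]]

R1 -> -1/8·R1
  [   1  -1/2   0   -4  -1/8 ]
  [  -4     4   0   16    -2 ]
  [  12     0  -5  -52   -19 ]
  [ -12     0   5   52    19 ]
R2 -> R2 + 4·R1
  [   1  -1/2   0   -4  -1/8 ]
  [   0     2   0    0  -5/2 ]
  [  12     0  -5  -52   -19 ]
  [ -12     0   5   52    19 ]
R3 -> R3 − 12·R1
  [   1  -1/2   0  -4   -1/8 ]
  [   0     2   0   0   -5/2 ]
  [   0     6  -5  -4  -35/2 ]
  [ -12     0   5  52     19 ]
R4 -> R4 + 12·R1
  [ 1  -1/2   0  -4   -1/8 ]
  [ 0     2   0   0   -5/2 ]
  [ 0     6  -5  -4  -35/2 ]
  [ 0    -6   5   4   35/2 ]
R2 -> 1/2·R2
  [ 1  -1/2   0  -4   -1/8 ]
  [ 0     1   0   0   -5/4 ]
  [ 0     6  -5  -4  -35/2 ]
  [ 0    -6   5   4   35/2 ]
R3 -> R3 − 6·R2
  [ 1  -1/2   0  -4  -1/8 ]
  [ 0     1   0   0  -5/4 ]
  [ 0     0  -5  -4   -10 ]
  [ 0    -6   5   4  35/2 ]
R4 -> R4 + 6·R2
  [ 1  -1/2   0  -4  -1/8 ]
  [ 0     1   0   0  -5/4 ]
  [ 0     0  -5  -4   -10 ]
  [ 0     0   5   4    10 ]
R3 -> -1/5·R3
  [ 1  -1/2  0   -4  -1/8 ]
  [ 0     1  0    0  -5/4 ]
  [ 0     0  1  4/5     2 ]
  [ 0     0  5    4    10 ]
R4 -> R4 − 5·R3
  [ 1  -1/2  0   -4  -1/8 ]
  [ 0     1  0    0  -5/4 ]
  [ 0     0  1  4/5     2 ]
  [ 0     0  0    0     0 ]
R1 -> R1 + 1/2·R2
  [ 1  0  0   -4  -3/4 ]
  [ 0  1  0    0  -5/4 ]
  [ 0  0  1  4/5     2 ]
  [ 0  0  0    0     0 ]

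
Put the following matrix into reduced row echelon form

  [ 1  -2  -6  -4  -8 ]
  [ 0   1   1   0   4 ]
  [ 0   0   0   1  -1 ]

[[1, 0, -4, 0, -4], [0, 1, 1, 0, 4], [0, 0, 0, 1, -1]]

R1 ← R1 + 4·R3
R1 ← R1 + 2·R2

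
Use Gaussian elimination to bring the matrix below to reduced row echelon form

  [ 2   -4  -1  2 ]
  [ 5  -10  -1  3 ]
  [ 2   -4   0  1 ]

[[1, -2, 0, 0], [0, 0, 1, 0], [0, 0, 0, 1]]

R1 -> 1/2·R1
  [ 1   -2  -1/2  1 ]
  [ 5  -10    -1  3 ]
  [ 2   -4     0  1 ]
R2 -> R2 − 5·R1
  [ 1  -2  -1/2   1 ]
  [ 0   0   3/2  -2 ]
  [ 2  -4     0   1 ]
R3 -> R3 − 2·R1
  [ 1  -2  -1/2   1 ]
  [ 0   0   3/2  -2 ]
  [ 0   0     1  -1 ]
R2 -> 2/3·R2
  [ 1  -2  -1/2     1 ]
  [ 0   0     1  -4/3 ]
  [ 0   0     1    -1 ]
R3 -> R3 − R2
  [ 1  -2  -1/2     1 ]
  [ 0   0     1  -4/3 ]
  [ 0   0     0   1/3 ]
R3 -> 3·R3
  [ 1  -2  -1/2     1 ]
  [ 0   0     1  -4/3 ]
  [ 0   0     0     1 ]
R2 -> R2 + 4/3·R3
  [ 1  -2  -1/2  1 ]
  [ 0   0     1  0 ]
  [ 0   0     0  1 ]
R1 -> R1 − R3
  [ 1  -2  -1/2  0 ]
  [ 0   0     1  0 ]
  [ 0   0     0  1 ]
R1 -> R1 + 1/2·R2
  [ 1  -2  0  0 ]
  [ 0   0  1  0 ]
  [ 0   0  0  1 ]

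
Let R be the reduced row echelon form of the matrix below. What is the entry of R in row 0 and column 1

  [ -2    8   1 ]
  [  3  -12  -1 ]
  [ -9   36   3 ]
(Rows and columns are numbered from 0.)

-4

Multiply R1 by -1/2.
  [  1   -4  -1/2 ]
  [  3  -12    -1 ]
  [ -9   36     3 ]
Subtract 3 times R1 from R2.
  [  1  -4  -1/2 ]
  [  0   0   1/2 ]
  [ -9  36     3 ]
Add 9 times R1 to R3.
  [ 1  -4  -1/2 ]
  [ 0   0   1/2 ]
  [ 0   0  -3/2 ]
Multiply R2 by 2.
  [ 1  -4  -1/2 ]
  [ 0   0     1 ]
  [ 0   0  -3/2 ]
Add 3/2 times R2 to R3.
  [ 1  -4  -1/2 ]
  [ 0   0     1 ]
  [ 0   0     0 ]
Add 1/2 times R2 to R1.
  [ 1  -4  0 ]
  [ 0   0  1 ]
  [ 0   0  0 ]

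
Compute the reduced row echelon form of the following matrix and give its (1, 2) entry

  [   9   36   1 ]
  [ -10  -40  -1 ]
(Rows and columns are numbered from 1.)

4

Multiply ρ1 by 1/9.
Add 10 times ρ1 to ρ2.
Multiply ρ2 by 9.
Subtract 1/9 times ρ2 from ρ1.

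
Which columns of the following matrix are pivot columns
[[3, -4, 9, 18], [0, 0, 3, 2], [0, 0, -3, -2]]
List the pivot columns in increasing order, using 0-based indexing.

Multiply R1 by 1/3.
Multiply R2 by 1/3.
Add 3 times R2 to R3.
Subtract 3 times R2 from R1.
Pivot columns are the columns containing a leading 1.

0, 2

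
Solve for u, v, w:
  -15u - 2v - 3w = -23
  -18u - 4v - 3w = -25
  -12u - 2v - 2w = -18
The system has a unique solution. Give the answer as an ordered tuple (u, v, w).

(2, -2, -1)

Form the augmented matrix and row-reduce:
  [ -15  -2  -3  |  -23 ]
  [ -18  -4  -3  |  -25 ]
  [ -12  -2  -2  |  -18 ]
ρ1 → -1/15·ρ1
  [   1  2/15  1/5  |  23/15 ]
  [ -18    -4   -3  |    -25 ]
  [ -12    -2   -2  |    -18 ]
ρ2 → ρ2 + 18·ρ1
  [   1  2/15  1/5  |  23/15 ]
  [   0  -8/5  3/5  |   13/5 ]
  [ -12    -2   -2  |    -18 ]
ρ3 → ρ3 + 12·ρ1
  [ 1  2/15  1/5  |  23/15 ]
  [ 0  -8/5  3/5  |   13/5 ]
  [ 0  -2/5  2/5  |    2/5 ]
ρ2 → -5/8·ρ2
  [ 1  2/15   1/5  |  23/15 ]
  [ 0     1  -3/8  |  -13/8 ]
  [ 0  -2/5   2/5  |    2/5 ]
ρ3 → ρ3 + 2/5·ρ2
  [ 1  2/15   1/5  |  23/15 ]
  [ 0     1  -3/8  |  -13/8 ]
  [ 0     0   1/4  |   -1/4 ]
ρ3 → 4·ρ3
  [ 1  2/15   1/5  |  23/15 ]
  [ 0     1  -3/8  |  -13/8 ]
  [ 0     0     1  |     -1 ]
ρ2 → ρ2 + 3/8·ρ3
  [ 1  2/15  1/5  |  23/15 ]
  [ 0     1    0  |     -2 ]
  [ 0     0    1  |     -1 ]
ρ1 → ρ1 − 1/5·ρ3
  [ 1  2/15  0  |  26/15 ]
  [ 0     1  0  |     -2 ]
  [ 0     0  1  |     -1 ]
ρ1 → ρ1 − 2/15·ρ2
  [ 1  0  0  |   2 ]
  [ 0  1  0  |  -2 ]
  [ 0  0  1  |  -1 ]
Reading off the last column: u = 2, v = -2, w = -1.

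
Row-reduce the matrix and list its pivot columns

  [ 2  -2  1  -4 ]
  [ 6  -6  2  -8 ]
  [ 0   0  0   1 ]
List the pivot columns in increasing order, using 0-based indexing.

0, 2, 3

R1 → 1/2·R1
  [ 1  -1  1/2  -2 ]
  [ 6  -6    2  -8 ]
  [ 0   0    0   1 ]
R2 → R2 − 6·R1
  [ 1  -1  1/2  -2 ]
  [ 0   0   -1   4 ]
  [ 0   0    0   1 ]
R2 → -1·R2
  [ 1  -1  1/2  -2 ]
  [ 0   0    1  -4 ]
  [ 0   0    0   1 ]
R2 → R2 + 4·R3
  [ 1  -1  1/2  -2 ]
  [ 0   0    1   0 ]
  [ 0   0    0   1 ]
R1 → R1 + 2·R3
  [ 1  -1  1/2  0 ]
  [ 0   0    1  0 ]
  [ 0   0    0  1 ]
R1 → R1 − 1/2·R2
  [ 1  -1  0  0 ]
  [ 0   0  1  0 ]
  [ 0   0  0  1 ]
Pivot columns are the columns containing a leading 1.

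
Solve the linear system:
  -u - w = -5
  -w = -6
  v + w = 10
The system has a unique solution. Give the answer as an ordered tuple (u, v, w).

Form the augmented matrix and row-reduce:
  [ -1  0  -1  |  -5 ]
  [  0  0  -1  |  -6 ]
  [  0  1   1  |  10 ]
R1 -> -1·R1
  [ 1  0   1  |   5 ]
  [ 0  0  -1  |  -6 ]
  [ 0  1   1  |  10 ]
R2 <-> R3
  [ 1  0   1  |   5 ]
  [ 0  1   1  |  10 ]
  [ 0  0  -1  |  -6 ]
R3 -> -1·R3
  [ 1  0  1  |   5 ]
  [ 0  1  1  |  10 ]
  [ 0  0  1  |   6 ]
R2 -> R2 − R3
  [ 1  0  1  |  5 ]
  [ 0  1  0  |  4 ]
  [ 0  0  1  |  6 ]
R1 -> R1 − R3
  [ 1  0  0  |  -1 ]
  [ 0  1  0  |   4 ]
  [ 0  0  1  |   6 ]
Reading off the last column: u = -1, v = 4, w = 6.

(-1, 4, 6)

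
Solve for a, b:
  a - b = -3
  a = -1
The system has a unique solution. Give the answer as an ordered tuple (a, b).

(-1, 2)

Form the augmented matrix and row-reduce:
  [ 1  -1  |  -3 ]
  [ 1   0  |  -1 ]
r2 := r2 − r1
  [ 1  -1  |  -3 ]
  [ 0   1  |   2 ]
r1 := r1 + r2
  [ 1  0  |  -1 ]
  [ 0  1  |   2 ]
Reading off the last column: a = -1, b = 2.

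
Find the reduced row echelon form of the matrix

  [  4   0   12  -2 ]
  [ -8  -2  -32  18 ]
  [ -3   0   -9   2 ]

r1 := 1/4·r1
  [  1   0    3  -1/2 ]
  [ -8  -2  -32    18 ]
  [ -3   0   -9     2 ]
r2 := r2 + 8·r1
  [  1   0   3  -1/2 ]
  [  0  -2  -8    14 ]
  [ -3   0  -9     2 ]
r3 := r3 + 3·r1
  [ 1   0   3  -1/2 ]
  [ 0  -2  -8    14 ]
  [ 0   0   0   1/2 ]
r2 := -1/2·r2
  [ 1  0  3  -1/2 ]
  [ 0  1  4    -7 ]
  [ 0  0  0   1/2 ]
r3 := 2·r3
  [ 1  0  3  -1/2 ]
  [ 0  1  4    -7 ]
  [ 0  0  0     1 ]
r2 := r2 + 7·r3
  [ 1  0  3  -1/2 ]
  [ 0  1  4     0 ]
  [ 0  0  0     1 ]
r1 := r1 + 1/2·r3
  [ 1  0  3  0 ]
  [ 0  1  4  0 ]
  [ 0  0  0  1 ]

[[1, 0, 3, 0], [0, 1, 4, 0], [0, 0, 0, 1]]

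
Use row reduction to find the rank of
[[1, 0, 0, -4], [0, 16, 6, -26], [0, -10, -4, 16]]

ρ2 := 1/16·ρ2
  [ 1    0    0     -4 ]
  [ 0    1  3/8  -13/8 ]
  [ 0  -10   -4     16 ]
ρ3 := ρ3 + 10·ρ2
  [ 1  0     0     -4 ]
  [ 0  1   3/8  -13/8 ]
  [ 0  0  -1/4   -1/4 ]
ρ3 := -4·ρ3
  [ 1  0    0     -4 ]
  [ 0  1  3/8  -13/8 ]
  [ 0  0    1      1 ]
ρ2 := ρ2 − 3/8·ρ3
  [ 1  0  0  -4 ]
  [ 0  1  0  -2 ]
  [ 0  0  1   1 ]
The reduced form has 3 nonzero rows.

rank = 3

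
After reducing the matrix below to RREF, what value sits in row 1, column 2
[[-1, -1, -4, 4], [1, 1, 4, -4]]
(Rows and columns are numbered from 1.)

ρ1 := -1·ρ1
ρ2 := ρ2 − ρ1

1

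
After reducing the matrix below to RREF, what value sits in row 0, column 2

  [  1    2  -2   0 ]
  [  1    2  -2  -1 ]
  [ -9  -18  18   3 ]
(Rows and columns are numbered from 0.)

-2

Subtract ρ1 from ρ2.
  [  1    2  -2   0 ]
  [  0    0   0  -1 ]
  [ -9  -18  18   3 ]
Add 9 times ρ1 to ρ3.
  [ 1  2  -2   0 ]
  [ 0  0   0  -1 ]
  [ 0  0   0   3 ]
Multiply ρ2 by -1.
  [ 1  2  -2  0 ]
  [ 0  0   0  1 ]
  [ 0  0   0  3 ]
Subtract 3 times ρ2 from ρ3.
  [ 1  2  -2  0 ]
  [ 0  0   0  1 ]
  [ 0  0   0  0 ]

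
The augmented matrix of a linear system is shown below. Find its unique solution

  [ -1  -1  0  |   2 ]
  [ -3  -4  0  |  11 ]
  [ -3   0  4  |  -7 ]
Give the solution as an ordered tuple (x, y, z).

(3, -5, 1/2)

R1 -> -1·R1
  [  1   1  0  |  -2 ]
  [ -3  -4  0  |  11 ]
  [ -3   0  4  |  -7 ]
R2 -> R2 + 3·R1
  [  1   1  0  |  -2 ]
  [  0  -1  0  |   5 ]
  [ -3   0  4  |  -7 ]
R3 -> R3 + 3·R1
  [ 1   1  0  |   -2 ]
  [ 0  -1  0  |    5 ]
  [ 0   3  4  |  -13 ]
R2 -> -1·R2
  [ 1  1  0  |   -2 ]
  [ 0  1  0  |   -5 ]
  [ 0  3  4  |  -13 ]
R3 -> R3 − 3·R2
  [ 1  1  0  |  -2 ]
  [ 0  1  0  |  -5 ]
  [ 0  0  4  |   2 ]
R3 -> 1/4·R3
  [ 1  1  0  |   -2 ]
  [ 0  1  0  |   -5 ]
  [ 0  0  1  |  1/2 ]
R1 -> R1 − R2
  [ 1  0  0  |    3 ]
  [ 0  1  0  |   -5 ]
  [ 0  0  1  |  1/2 ]
Reading off the last column: x = 3, y = -5, z = 1/2.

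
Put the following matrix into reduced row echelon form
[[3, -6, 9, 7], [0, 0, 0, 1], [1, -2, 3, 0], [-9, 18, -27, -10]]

ρ1 ← 1/3·ρ1
  [  1  -2    3  7/3 ]
  [  0   0    0    1 ]
  [  1  -2    3    0 ]
  [ -9  18  -27  -10 ]
ρ3 ← ρ3 − ρ1
  [  1  -2    3   7/3 ]
  [  0   0    0     1 ]
  [  0   0    0  -7/3 ]
  [ -9  18  -27   -10 ]
ρ4 ← ρ4 + 9·ρ1
  [ 1  -2  3   7/3 ]
  [ 0   0  0     1 ]
  [ 0   0  0  -7/3 ]
  [ 0   0  0    11 ]
ρ3 ← ρ3 + 7/3·ρ2
  [ 1  -2  3  7/3 ]
  [ 0   0  0    1 ]
  [ 0   0  0    0 ]
  [ 0   0  0   11 ]
ρ4 ← ρ4 − 11·ρ2
  [ 1  -2  3  7/3 ]
  [ 0   0  0    1 ]
  [ 0   0  0    0 ]
  [ 0   0  0    0 ]
ρ1 ← ρ1 − 7/3·ρ2
  [ 1  -2  3  0 ]
  [ 0   0  0  1 ]
  [ 0   0  0  0 ]
  [ 0   0  0  0 ]

[[1, -2, 3, 0], [0, 0, 0, 1], [0, 0, 0, 0], [0, 0, 0, 0]]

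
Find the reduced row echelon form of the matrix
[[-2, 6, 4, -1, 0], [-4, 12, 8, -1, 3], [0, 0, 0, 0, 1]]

[[1, -3, -2, 0, 0], [0, 0, 0, 1, 0], [0, 0, 0, 0, 1]]

Multiply r1 by -1/2.
  [  1  -3  -2  1/2  0 ]
  [ -4  12   8   -1  3 ]
  [  0   0   0    0  1 ]
Add 4 times r1 to r2.
  [ 1  -3  -2  1/2  0 ]
  [ 0   0   0    1  3 ]
  [ 0   0   0    0  1 ]
Subtract 3 times r3 from r2.
  [ 1  -3  -2  1/2  0 ]
  [ 0   0   0    1  0 ]
  [ 0   0   0    0  1 ]
Subtract 1/2 times r2 from r1.
  [ 1  -3  -2  0  0 ]
  [ 0   0   0  1  0 ]
  [ 0   0   0  0  1 ]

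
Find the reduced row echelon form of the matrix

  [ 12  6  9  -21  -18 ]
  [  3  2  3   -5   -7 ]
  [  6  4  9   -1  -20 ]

ρ1 -> 1/12·ρ1
ρ2 -> ρ2 − 3·ρ1
ρ3 -> ρ3 − 6·ρ1
ρ2 -> 2·ρ2
ρ3 -> ρ3 − ρ2
ρ3 -> 1/3·ρ3
ρ2 -> ρ2 − 3/2·ρ3
ρ1 -> ρ1 − 3/4·ρ3
ρ1 -> ρ1 − 1/2·ρ2

[[1, 0, 0, -2, 1], [0, 1, 0, -4, -2], [0, 0, 1, 3, -2]]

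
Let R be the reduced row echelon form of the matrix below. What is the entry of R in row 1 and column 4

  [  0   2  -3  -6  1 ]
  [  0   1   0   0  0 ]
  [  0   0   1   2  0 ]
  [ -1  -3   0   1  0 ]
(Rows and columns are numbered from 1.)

-1

Swap R1 and R4.
  [ -1  -3   0   1  0 ]
  [  0   1   0   0  0 ]
  [  0   0   1   2  0 ]
  [  0   2  -3  -6  1 ]
Multiply R1 by -1.
  [ 1  3   0  -1  0 ]
  [ 0  1   0   0  0 ]
  [ 0  0   1   2  0 ]
  [ 0  2  -3  -6  1 ]
Subtract 2 times R2 from R4.
  [ 1  3   0  -1  0 ]
  [ 0  1   0   0  0 ]
  [ 0  0   1   2  0 ]
  [ 0  0  -3  -6  1 ]
Add 3 times R3 to R4.
  [ 1  3  0  -1  0 ]
  [ 0  1  0   0  0 ]
  [ 0  0  1   2  0 ]
  [ 0  0  0   0  1 ]
Subtract 3 times R2 from R1.
  [ 1  0  0  -1  0 ]
  [ 0  1  0   0  0 ]
  [ 0  0  1   2  0 ]
  [ 0  0  0   0  1 ]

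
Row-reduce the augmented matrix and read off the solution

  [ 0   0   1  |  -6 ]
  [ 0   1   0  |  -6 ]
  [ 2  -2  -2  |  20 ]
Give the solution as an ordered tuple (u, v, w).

(-2, -6, -6)

Swap ρ1 and ρ3.
  [ 2  -2  -2  |  20 ]
  [ 0   1   0  |  -6 ]
  [ 0   0   1  |  -6 ]
Multiply ρ1 by 1/2.
  [ 1  -1  -1  |  10 ]
  [ 0   1   0  |  -6 ]
  [ 0   0   1  |  -6 ]
Add ρ3 to ρ1.
  [ 1  -1  0  |   4 ]
  [ 0   1  0  |  -6 ]
  [ 0   0  1  |  -6 ]
Add ρ2 to ρ1.
  [ 1  0  0  |  -2 ]
  [ 0  1  0  |  -6 ]
  [ 0  0  1  |  -6 ]
Reading off the last column: u = -2, v = -6, w = -6.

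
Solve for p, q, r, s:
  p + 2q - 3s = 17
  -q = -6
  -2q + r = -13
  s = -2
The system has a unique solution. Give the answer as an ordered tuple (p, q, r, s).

Form the augmented matrix and row-reduce:
  [ 1   2  0  -3  |   17 ]
  [ 0  -1  0   0  |   -6 ]
  [ 0  -2  1   0  |  -13 ]
  [ 0   0  0   1  |   -2 ]
R2 → -1·R2
  [ 1   2  0  -3  |   17 ]
  [ 0   1  0   0  |    6 ]
  [ 0  -2  1   0  |  -13 ]
  [ 0   0  0   1  |   -2 ]
R3 → R3 + 2·R2
  [ 1  2  0  -3  |  17 ]
  [ 0  1  0   0  |   6 ]
  [ 0  0  1   0  |  -1 ]
  [ 0  0  0   1  |  -2 ]
R1 → R1 + 3·R4
  [ 1  2  0  0  |  11 ]
  [ 0  1  0  0  |   6 ]
  [ 0  0  1  0  |  -1 ]
  [ 0  0  0  1  |  -2 ]
R1 → R1 − 2·R2
  [ 1  0  0  0  |  -1 ]
  [ 0  1  0  0  |   6 ]
  [ 0  0  1  0  |  -1 ]
  [ 0  0  0  1  |  -2 ]
Reading off the last column: p = -1, q = 6, r = -1, s = -2.

(-1, 6, -1, -2)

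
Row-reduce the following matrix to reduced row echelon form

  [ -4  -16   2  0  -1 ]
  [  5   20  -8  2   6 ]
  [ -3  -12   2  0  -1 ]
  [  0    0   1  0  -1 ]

[[1, 4, 0, 0, 0], [0, 0, 1, 0, 0], [0, 0, 0, 1, 0], [0, 0, 0, 0, 1]]

r1 ← -1/4·r1
r2 ← r2 − 5·r1
r3 ← r3 + 3·r1
r2 ← -2/11·r2
r3 ← r3 − 1/2·r2
r4 ← r4 − r2
r3 ← 11/2·r3
r4 ← r4 − 4/11·r3
r4 ← -2·r4
r3 ← r3 − r4
r2 ← r2 + 19/22·r4
r1 ← r1 − 1/4·r4
r2 ← r2 + 4/11·r3
r1 ← r1 + 1/2·r2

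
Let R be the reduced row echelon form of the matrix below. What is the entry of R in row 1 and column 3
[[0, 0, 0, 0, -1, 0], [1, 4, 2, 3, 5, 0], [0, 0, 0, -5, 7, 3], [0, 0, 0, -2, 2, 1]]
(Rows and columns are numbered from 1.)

Swap R1 and R2.
  [ 1  4  2   3   5  0 ]
  [ 0  0  0   0  -1  0 ]
  [ 0  0  0  -5   7  3 ]
  [ 0  0  0  -2   2  1 ]
Swap R2 and R3.
  [ 1  4  2   3   5  0 ]
  [ 0  0  0  -5   7  3 ]
  [ 0  0  0   0  -1  0 ]
  [ 0  0  0  -2   2  1 ]
Multiply R2 by -1/5.
  [ 1  4  2   3     5     0 ]
  [ 0  0  0   1  -7/5  -3/5 ]
  [ 0  0  0   0    -1     0 ]
  [ 0  0  0  -2     2     1 ]
Add 2 times R2 to R4.
  [ 1  4  2  3     5     0 ]
  [ 0  0  0  1  -7/5  -3/5 ]
  [ 0  0  0  0    -1     0 ]
  [ 0  0  0  0  -4/5  -1/5 ]
Multiply R3 by -1.
  [ 1  4  2  3     5     0 ]
  [ 0  0  0  1  -7/5  -3/5 ]
  [ 0  0  0  0     1     0 ]
  [ 0  0  0  0  -4/5  -1/5 ]
Add 4/5 times R3 to R4.
  [ 1  4  2  3     5     0 ]
  [ 0  0  0  1  -7/5  -3/5 ]
  [ 0  0  0  0     1     0 ]
  [ 0  0  0  0     0  -1/5 ]
Multiply R4 by -5.
  [ 1  4  2  3     5     0 ]
  [ 0  0  0  1  -7/5  -3/5 ]
  [ 0  0  0  0     1     0 ]
  [ 0  0  0  0     0     1 ]
Add 3/5 times R4 to R2.
  [ 1  4  2  3     5  0 ]
  [ 0  0  0  1  -7/5  0 ]
  [ 0  0  0  0     1  0 ]
  [ 0  0  0  0     0  1 ]
Add 7/5 times R3 to R2.
  [ 1  4  2  3  5  0 ]
  [ 0  0  0  1  0  0 ]
  [ 0  0  0  0  1  0 ]
  [ 0  0  0  0  0  1 ]
Subtract 5 times R3 from R1.
  [ 1  4  2  3  0  0 ]
  [ 0  0  0  1  0  0 ]
  [ 0  0  0  0  1  0 ]
  [ 0  0  0  0  0  1 ]
Subtract 3 times R2 from R1.
  [ 1  4  2  0  0  0 ]
  [ 0  0  0  1  0  0 ]
  [ 0  0  0  0  1  0 ]
  [ 0  0  0  0  0  1 ]

2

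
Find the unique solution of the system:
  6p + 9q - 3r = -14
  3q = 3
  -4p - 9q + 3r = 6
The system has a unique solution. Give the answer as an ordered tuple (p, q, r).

Form the augmented matrix and row-reduce:
  [  6   9  -3  |  -14 ]
  [  0   3   0  |    3 ]
  [ -4  -9   3  |    6 ]
R1 ← 1/6·R1
  [  1  3/2  -1/2  |  -7/3 ]
  [  0    3     0  |     3 ]
  [ -4   -9     3  |     6 ]
R3 ← R3 + 4·R1
  [ 1  3/2  -1/2  |   -7/3 ]
  [ 0    3     0  |      3 ]
  [ 0   -3     1  |  -10/3 ]
R2 ← 1/3·R2
  [ 1  3/2  -1/2  |   -7/3 ]
  [ 0    1     0  |      1 ]
  [ 0   -3     1  |  -10/3 ]
R3 ← R3 + 3·R2
  [ 1  3/2  -1/2  |  -7/3 ]
  [ 0    1     0  |     1 ]
  [ 0    0     1  |  -1/3 ]
R1 ← R1 + 1/2·R3
  [ 1  3/2  0  |  -5/2 ]
  [ 0    1  0  |     1 ]
  [ 0    0  1  |  -1/3 ]
R1 ← R1 − 3/2·R2
  [ 1  0  0  |    -4 ]
  [ 0  1  0  |     1 ]
  [ 0  0  1  |  -1/3 ]
Reading off the last column: p = -4, q = 1, r = -1/3.

(-4, 1, -1/3)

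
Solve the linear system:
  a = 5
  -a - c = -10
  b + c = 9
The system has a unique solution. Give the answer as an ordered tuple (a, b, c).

Form the augmented matrix and row-reduce:
  [  1  0   0  |    5 ]
  [ -1  0  -1  |  -10 ]
  [  0  1   1  |    9 ]
r2 := r2 + r1
  [ 1  0   0  |   5 ]
  [ 0  0  -1  |  -5 ]
  [ 0  1   1  |   9 ]
r2 <-> r3
  [ 1  0   0  |   5 ]
  [ 0  1   1  |   9 ]
  [ 0  0  -1  |  -5 ]
r3 := -1·r3
  [ 1  0  0  |  5 ]
  [ 0  1  1  |  9 ]
  [ 0  0  1  |  5 ]
r2 := r2 − r3
  [ 1  0  0  |  5 ]
  [ 0  1  0  |  4 ]
  [ 0  0  1  |  5 ]
Reading off the last column: a = 5, b = 4, c = 5.

(5, 4, 5)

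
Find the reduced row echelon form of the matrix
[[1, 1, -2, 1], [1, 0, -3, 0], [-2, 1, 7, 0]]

[[1, 0, -3, 0], [0, 1, 1, 0], [0, 0, 0, 1]]

Subtract ρ1 from ρ2.
  [  1   1  -2   1 ]
  [  0  -1  -1  -1 ]
  [ -2   1   7   0 ]
Add 2 times ρ1 to ρ3.
  [ 1   1  -2   1 ]
  [ 0  -1  -1  -1 ]
  [ 0   3   3   2 ]
Multiply ρ2 by -1.
  [ 1  1  -2  1 ]
  [ 0  1   1  1 ]
  [ 0  3   3  2 ]
Subtract 3 times ρ2 from ρ3.
  [ 1  1  -2   1 ]
  [ 0  1   1   1 ]
  [ 0  0   0  -1 ]
Multiply ρ3 by -1.
  [ 1  1  -2  1 ]
  [ 0  1   1  1 ]
  [ 0  0   0  1 ]
Subtract ρ3 from ρ2.
  [ 1  1  -2  1 ]
  [ 0  1   1  0 ]
  [ 0  0   0  1 ]
Subtract ρ3 from ρ1.
  [ 1  1  -2  0 ]
  [ 0  1   1  0 ]
  [ 0  0   0  1 ]
Subtract ρ2 from ρ1.
  [ 1  0  -3  0 ]
  [ 0  1   1  0 ]
  [ 0  0   0  1 ]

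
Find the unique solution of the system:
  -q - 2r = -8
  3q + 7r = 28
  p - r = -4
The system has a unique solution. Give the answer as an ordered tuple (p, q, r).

Form the augmented matrix and row-reduce:
  [ 0  -1  -2  |  -8 ]
  [ 0   3   7  |  28 ]
  [ 1   0  -1  |  -4 ]
R1 ↔ R3
  [ 1   0  -1  |  -4 ]
  [ 0   3   7  |  28 ]
  [ 0  -1  -2  |  -8 ]
R2 ← 1/3·R2
  [ 1   0   -1  |    -4 ]
  [ 0   1  7/3  |  28/3 ]
  [ 0  -1   -2  |    -8 ]
R3 ← R3 + R2
  [ 1  0   -1  |    -4 ]
  [ 0  1  7/3  |  28/3 ]
  [ 0  0  1/3  |   4/3 ]
R3 ← 3·R3
  [ 1  0   -1  |    -4 ]
  [ 0  1  7/3  |  28/3 ]
  [ 0  0    1  |     4 ]
R2 ← R2 − 7/3·R3
  [ 1  0  -1  |  -4 ]
  [ 0  1   0  |   0 ]
  [ 0  0   1  |   4 ]
R1 ← R1 + R3
  [ 1  0  0  |  0 ]
  [ 0  1  0  |  0 ]
  [ 0  0  1  |  4 ]
Reading off the last column: p = 0, q = 0, r = 4.

(0, 0, 4)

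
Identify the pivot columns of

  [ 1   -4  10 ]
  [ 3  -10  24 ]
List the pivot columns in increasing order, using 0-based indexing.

0, 1

r2 -> r2 − 3·r1
  [ 1  -4  10 ]
  [ 0   2  -6 ]
r2 -> 1/2·r2
  [ 1  -4  10 ]
  [ 0   1  -3 ]
r1 -> r1 + 4·r2
  [ 1  0  -2 ]
  [ 0  1  -3 ]
Pivot columns are the columns containing a leading 1.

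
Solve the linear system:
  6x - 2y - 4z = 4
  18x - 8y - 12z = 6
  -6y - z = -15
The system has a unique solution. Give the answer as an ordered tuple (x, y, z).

(-1/3, 3, -3)

Form the augmented matrix and row-reduce:
  [  6  -2   -4  |    4 ]
  [ 18  -8  -12  |    6 ]
  [  0  -6   -1  |  -15 ]
ρ1 := 1/6·ρ1
  [  1  -1/3  -2/3  |  2/3 ]
  [ 18    -8   -12  |    6 ]
  [  0    -6    -1  |  -15 ]
ρ2 := ρ2 − 18·ρ1
  [ 1  -1/3  -2/3  |  2/3 ]
  [ 0    -2     0  |   -6 ]
  [ 0    -6    -1  |  -15 ]
ρ2 := -1/2·ρ2
  [ 1  -1/3  -2/3  |  2/3 ]
  [ 0     1     0  |    3 ]
  [ 0    -6    -1  |  -15 ]
ρ3 := ρ3 + 6·ρ2
  [ 1  -1/3  -2/3  |  2/3 ]
  [ 0     1     0  |    3 ]
  [ 0     0    -1  |    3 ]
ρ3 := -1·ρ3
  [ 1  -1/3  -2/3  |  2/3 ]
  [ 0     1     0  |    3 ]
  [ 0     0     1  |   -3 ]
ρ1 := ρ1 + 2/3·ρ3
  [ 1  -1/3  0  |  -4/3 ]
  [ 0     1  0  |     3 ]
  [ 0     0  1  |    -3 ]
ρ1 := ρ1 + 1/3·ρ2
  [ 1  0  0  |  -1/3 ]
  [ 0  1  0  |     3 ]
  [ 0  0  1  |    -3 ]
Reading off the last column: x = -1/3, y = 3, z = -3.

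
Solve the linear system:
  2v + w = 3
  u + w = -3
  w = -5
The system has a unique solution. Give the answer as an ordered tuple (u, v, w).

Form the augmented matrix and row-reduce:
  [ 0  2  1  |   3 ]
  [ 1  0  1  |  -3 ]
  [ 0  0  1  |  -5 ]
Swap ρ1 and ρ2.
  [ 1  0  1  |  -3 ]
  [ 0  2  1  |   3 ]
  [ 0  0  1  |  -5 ]
Multiply ρ2 by 1/2.
  [ 1  0    1  |   -3 ]
  [ 0  1  1/2  |  3/2 ]
  [ 0  0    1  |   -5 ]
Subtract 1/2 times ρ3 from ρ2.
  [ 1  0  1  |  -3 ]
  [ 0  1  0  |   4 ]
  [ 0  0  1  |  -5 ]
Subtract ρ3 from ρ1.
  [ 1  0  0  |   2 ]
  [ 0  1  0  |   4 ]
  [ 0  0  1  |  -5 ]
Reading off the last column: u = 2, v = 4, w = -5.

(2, 4, -5)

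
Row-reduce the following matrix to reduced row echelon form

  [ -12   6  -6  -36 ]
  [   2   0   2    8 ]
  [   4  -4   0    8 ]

R1 := -1/12·R1
  [ 1  -1/2  1/2  3 ]
  [ 2     0    2  8 ]
  [ 4    -4    0  8 ]
R2 := R2 − 2·R1
  [ 1  -1/2  1/2  3 ]
  [ 0     1    1  2 ]
  [ 4    -4    0  8 ]
R3 := R3 − 4·R1
  [ 1  -1/2  1/2   3 ]
  [ 0     1    1   2 ]
  [ 0    -2   -2  -4 ]
R3 := R3 + 2·R2
  [ 1  -1/2  1/2  3 ]
  [ 0     1    1  2 ]
  [ 0     0    0  0 ]
R1 := R1 + 1/2·R2
  [ 1  0  1  4 ]
  [ 0  1  1  2 ]
  [ 0  0  0  0 ]

[[1, 0, 1, 4], [0, 1, 1, 2], [0, 0, 0, 0]]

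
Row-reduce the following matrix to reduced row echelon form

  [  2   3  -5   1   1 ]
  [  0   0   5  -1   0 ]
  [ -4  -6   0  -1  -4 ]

Multiply ρ1 by 1/2.
  [  1  3/2  -5/2  1/2  1/2 ]
  [  0    0     5   -1    0 ]
  [ -4   -6     0   -1   -4 ]
Add 4 times ρ1 to ρ3.
  [ 1  3/2  -5/2  1/2  1/2 ]
  [ 0    0     5   -1    0 ]
  [ 0    0   -10    1   -2 ]
Multiply ρ2 by 1/5.
  [ 1  3/2  -5/2   1/2  1/2 ]
  [ 0    0     1  -1/5    0 ]
  [ 0    0   -10     1   -2 ]
Add 10 times ρ2 to ρ3.
  [ 1  3/2  -5/2   1/2  1/2 ]
  [ 0    0     1  -1/5    0 ]
  [ 0    0     0    -1   -2 ]
Multiply ρ3 by -1.
  [ 1  3/2  -5/2   1/2  1/2 ]
  [ 0    0     1  -1/5    0 ]
  [ 0    0     0     1    2 ]
Add 1/5 times ρ3 to ρ2.
  [ 1  3/2  -5/2  1/2  1/2 ]
  [ 0    0     1    0  2/5 ]
  [ 0    0     0    1    2 ]
Subtract 1/2 times ρ3 from ρ1.
  [ 1  3/2  -5/2  0  -1/2 ]
  [ 0    0     1  0   2/5 ]
  [ 0    0     0  1     2 ]
Add 5/2 times ρ2 to ρ1.
  [ 1  3/2  0  0  1/2 ]
  [ 0    0  1  0  2/5 ]
  [ 0    0  0  1    2 ]

[[1, 3/2, 0, 0, 1/2], [0, 0, 1, 0, 2/5], [0, 0, 0, 1, 2]]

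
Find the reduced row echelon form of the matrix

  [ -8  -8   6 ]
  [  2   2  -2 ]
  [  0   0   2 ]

[[1, 1, 0], [0, 0, 1], [0, 0, 0]]

r1 → -1/8·r1
  [ 1  1  -3/4 ]
  [ 2  2    -2 ]
  [ 0  0     2 ]
r2 → r2 − 2·r1
  [ 1  1  -3/4 ]
  [ 0  0  -1/2 ]
  [ 0  0     2 ]
r2 → -2·r2
  [ 1  1  -3/4 ]
  [ 0  0     1 ]
  [ 0  0     2 ]
r3 → r3 − 2·r2
  [ 1  1  -3/4 ]
  [ 0  0     1 ]
  [ 0  0     0 ]
r1 → r1 + 3/4·r2
  [ 1  1  0 ]
  [ 0  0  1 ]
  [ 0  0  0 ]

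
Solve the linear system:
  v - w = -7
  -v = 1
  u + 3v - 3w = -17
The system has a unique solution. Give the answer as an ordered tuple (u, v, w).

Form the augmented matrix and row-reduce:
  [ 0   1  -1  |   -7 ]
  [ 0  -1   0  |    1 ]
  [ 1   3  -3  |  -17 ]
Swap R1 and R3.
  [ 1   3  -3  |  -17 ]
  [ 0  -1   0  |    1 ]
  [ 0   1  -1  |   -7 ]
Multiply R2 by -1.
  [ 1  3  -3  |  -17 ]
  [ 0  1   0  |   -1 ]
  [ 0  1  -1  |   -7 ]
Subtract R2 from R3.
  [ 1  3  -3  |  -17 ]
  [ 0  1   0  |   -1 ]
  [ 0  0  -1  |   -6 ]
Multiply R3 by -1.
  [ 1  3  -3  |  -17 ]
  [ 0  1   0  |   -1 ]
  [ 0  0   1  |    6 ]
Add 3 times R3 to R1.
  [ 1  3  0  |   1 ]
  [ 0  1  0  |  -1 ]
  [ 0  0  1  |   6 ]
Subtract 3 times R2 from R1.
  [ 1  0  0  |   4 ]
  [ 0  1  0  |  -1 ]
  [ 0  0  1  |   6 ]
Reading off the last column: u = 4, v = -1, w = 6.

(4, -1, 6)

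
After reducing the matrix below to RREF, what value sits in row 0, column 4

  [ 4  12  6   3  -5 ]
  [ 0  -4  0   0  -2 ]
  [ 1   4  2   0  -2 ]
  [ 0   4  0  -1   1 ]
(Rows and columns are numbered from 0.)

Multiply R1 by 1/4.
  [ 1   3  3/2  3/4  -5/4 ]
  [ 0  -4    0    0    -2 ]
  [ 1   4    2    0    -2 ]
  [ 0   4    0   -1     1 ]
Subtract R1 from R3.
  [ 1   3  3/2   3/4  -5/4 ]
  [ 0  -4    0     0    -2 ]
  [ 0   1  1/2  -3/4  -3/4 ]
  [ 0   4    0    -1     1 ]
Multiply R2 by -1/4.
  [ 1  3  3/2   3/4  -5/4 ]
  [ 0  1    0     0   1/2 ]
  [ 0  1  1/2  -3/4  -3/4 ]
  [ 0  4    0    -1     1 ]
Subtract R2 from R3.
  [ 1  3  3/2   3/4  -5/4 ]
  [ 0  1    0     0   1/2 ]
  [ 0  0  1/2  -3/4  -5/4 ]
  [ 0  4    0    -1     1 ]
Subtract 4 times R2 from R4.
  [ 1  3  3/2   3/4  -5/4 ]
  [ 0  1    0     0   1/2 ]
  [ 0  0  1/2  -3/4  -5/4 ]
  [ 0  0    0    -1    -1 ]
Multiply R3 by 2.
  [ 1  3  3/2   3/4  -5/4 ]
  [ 0  1    0     0   1/2 ]
  [ 0  0    1  -3/2  -5/2 ]
  [ 0  0    0    -1    -1 ]
Multiply R4 by -1.
  [ 1  3  3/2   3/4  -5/4 ]
  [ 0  1    0     0   1/2 ]
  [ 0  0    1  -3/2  -5/2 ]
  [ 0  0    0     1     1 ]
Add 3/2 times R4 to R3.
  [ 1  3  3/2  3/4  -5/4 ]
  [ 0  1    0    0   1/2 ]
  [ 0  0    1    0    -1 ]
  [ 0  0    0    1     1 ]
Subtract 3/4 times R4 from R1.
  [ 1  3  3/2  0   -2 ]
  [ 0  1    0  0  1/2 ]
  [ 0  0    1  0   -1 ]
  [ 0  0    0  1    1 ]
Subtract 3/2 times R3 from R1.
  [ 1  3  0  0  -1/2 ]
  [ 0  1  0  0   1/2 ]
  [ 0  0  1  0    -1 ]
  [ 0  0  0  1     1 ]
Subtract 3 times R2 from R1.
  [ 1  0  0  0   -2 ]
  [ 0  1  0  0  1/2 ]
  [ 0  0  1  0   -1 ]
  [ 0  0  0  1    1 ]

-2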